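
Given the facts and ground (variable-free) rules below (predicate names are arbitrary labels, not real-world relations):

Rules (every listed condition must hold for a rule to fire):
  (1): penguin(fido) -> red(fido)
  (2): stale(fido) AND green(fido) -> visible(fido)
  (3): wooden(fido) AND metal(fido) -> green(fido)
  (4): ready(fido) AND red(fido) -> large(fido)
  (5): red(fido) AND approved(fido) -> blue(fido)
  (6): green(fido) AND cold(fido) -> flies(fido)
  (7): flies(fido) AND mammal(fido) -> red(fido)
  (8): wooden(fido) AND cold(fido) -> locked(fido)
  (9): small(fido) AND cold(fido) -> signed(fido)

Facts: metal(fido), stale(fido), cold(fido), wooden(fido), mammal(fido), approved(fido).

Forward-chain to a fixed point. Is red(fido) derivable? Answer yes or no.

[1] (3) [wooden(fido) AND metal(fido) -> green(fido)]; (8) [wooden(fido) AND cold(fido) -> locked(fido)]. ⇒ new: green(fido), locked(fido).
[2] (2) [stale(fido) AND green(fido) -> visible(fido)]; (6) [green(fido) AND cold(fido) -> flies(fido)]. ⇒ new: visible(fido), flies(fido).
[3] (7) [flies(fido) AND mammal(fido) -> red(fido)]. ⇒ new: red(fido).
[4] (5) [red(fido) AND approved(fido) -> blue(fido)]. ⇒ new: blue(fido).
red(fido) appears in round 3, so it is derivable.

yes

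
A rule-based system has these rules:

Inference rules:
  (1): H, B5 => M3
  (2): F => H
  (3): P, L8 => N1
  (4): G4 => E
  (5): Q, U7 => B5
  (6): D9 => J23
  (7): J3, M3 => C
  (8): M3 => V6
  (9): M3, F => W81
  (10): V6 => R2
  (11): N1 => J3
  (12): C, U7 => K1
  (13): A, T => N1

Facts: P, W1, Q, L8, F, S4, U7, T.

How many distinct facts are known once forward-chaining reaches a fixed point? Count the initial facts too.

18

Round 1 — (2), (3), (5), derive H, N1, B5.
Round 2 — (1), (11), derive M3, J3.
Round 3 — (7), (8), (9), derive C, V6, W81.
Round 4 — (10), (12), derive R2, K1.
Closure: {B5, C, F, H, J3, K1, L8, M3, N1, P, Q, R2, S4, T, U7, V6, W1, W81} — 18 facts.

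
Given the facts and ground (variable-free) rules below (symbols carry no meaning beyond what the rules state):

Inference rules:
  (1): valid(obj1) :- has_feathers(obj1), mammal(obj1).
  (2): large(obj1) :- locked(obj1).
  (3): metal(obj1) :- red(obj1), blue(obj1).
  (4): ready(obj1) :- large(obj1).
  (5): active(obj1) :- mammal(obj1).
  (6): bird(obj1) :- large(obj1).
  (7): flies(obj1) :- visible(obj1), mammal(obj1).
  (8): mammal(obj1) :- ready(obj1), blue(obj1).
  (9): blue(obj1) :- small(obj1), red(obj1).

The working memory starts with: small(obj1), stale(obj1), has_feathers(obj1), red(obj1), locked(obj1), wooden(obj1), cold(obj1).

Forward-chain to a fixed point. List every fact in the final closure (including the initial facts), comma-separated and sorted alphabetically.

Round 1: (2) [large(obj1) :- locked(obj1).]; (9) [blue(obj1) :- small(obj1), red(obj1).]. Adds large(obj1), blue(obj1).
Round 2: (3) [metal(obj1) :- red(obj1), blue(obj1).]; (4) [ready(obj1) :- large(obj1).]; (6) [bird(obj1) :- large(obj1).]. Adds metal(obj1), ready(obj1), bird(obj1).
Round 3: (8) [mammal(obj1) :- ready(obj1), blue(obj1).]. Adds mammal(obj1).
Round 4: (1) [valid(obj1) :- has_feathers(obj1), mammal(obj1).]; (5) [active(obj1) :- mammal(obj1).]. Adds valid(obj1), active(obj1).

active(obj1), bird(obj1), blue(obj1), cold(obj1), has_feathers(obj1), large(obj1), locked(obj1), mammal(obj1), metal(obj1), ready(obj1), red(obj1), small(obj1), stale(obj1), valid(obj1), wooden(obj1)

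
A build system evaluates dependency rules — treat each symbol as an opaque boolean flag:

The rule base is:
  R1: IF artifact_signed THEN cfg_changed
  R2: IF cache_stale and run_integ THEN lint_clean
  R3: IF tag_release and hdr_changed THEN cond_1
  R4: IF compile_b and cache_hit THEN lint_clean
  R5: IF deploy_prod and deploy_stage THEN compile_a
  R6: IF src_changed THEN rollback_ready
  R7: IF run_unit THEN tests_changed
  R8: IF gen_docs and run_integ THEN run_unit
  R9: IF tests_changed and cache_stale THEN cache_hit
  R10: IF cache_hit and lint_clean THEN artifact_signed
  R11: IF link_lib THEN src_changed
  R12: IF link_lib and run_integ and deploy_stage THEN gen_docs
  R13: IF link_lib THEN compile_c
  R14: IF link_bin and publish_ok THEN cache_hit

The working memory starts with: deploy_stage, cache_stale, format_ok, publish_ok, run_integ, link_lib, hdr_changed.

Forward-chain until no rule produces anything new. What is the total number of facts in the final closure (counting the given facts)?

17

Round 1 — R2, R11, R12, R13, derive lint_clean, src_changed, gen_docs, compile_c.
Round 2 — R6, R8, derive rollback_ready, run_unit.
Round 3 — R7, derive tests_changed.
Round 4 — R9, derive cache_hit.
Round 5 — R10, derive artifact_signed.
Round 6 — R1, derive cfg_changed.
Closure: {artifact_signed, cache_hit, cache_stale, cfg_changed, compile_c, deploy_stage, format_ok, gen_docs, hdr_changed, link_lib, lint_clean, publish_ok, rollback_ready, run_integ, run_unit, src_changed, tests_changed} — 17 facts.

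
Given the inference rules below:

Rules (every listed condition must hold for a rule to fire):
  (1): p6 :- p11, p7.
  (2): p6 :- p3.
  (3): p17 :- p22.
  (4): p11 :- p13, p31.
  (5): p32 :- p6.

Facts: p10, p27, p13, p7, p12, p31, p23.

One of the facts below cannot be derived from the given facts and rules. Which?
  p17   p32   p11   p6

Round 1: (4) [p11 :- p13, p31.]. Adds p11.
Round 2: (1) [p6 :- p11, p7.]. Adds p6.
Round 3: (5) [p32 :- p6.]. Adds p32.
Derived: p6 (round 2), p11 (round 1), p32 (round 3). p17 never appears in any round.

p17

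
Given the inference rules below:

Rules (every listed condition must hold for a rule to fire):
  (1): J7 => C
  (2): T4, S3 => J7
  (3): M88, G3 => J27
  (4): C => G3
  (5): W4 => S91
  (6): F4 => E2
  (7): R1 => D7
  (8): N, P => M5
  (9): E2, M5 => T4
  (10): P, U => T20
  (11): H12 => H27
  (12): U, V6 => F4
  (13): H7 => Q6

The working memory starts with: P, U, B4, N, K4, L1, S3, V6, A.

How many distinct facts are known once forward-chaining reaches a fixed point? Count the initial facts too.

17

Round 1: (8) [N, P => M5]; (10) [P, U => T20]; (12) [U, V6 => F4]. New: M5, T20, F4.
Round 2: (6) [F4 => E2]. New: E2.
Round 3: (9) [E2, M5 => T4]. New: T4.
Round 4: (2) [T4, S3 => J7]. New: J7.
Round 5: (1) [J7 => C]. New: C.
Round 6: (4) [C => G3]. New: G3.
Closure: {A, B4, C, E2, F4, G3, J7, K4, L1, M5, N, P, S3, T20, T4, U, V6} — 17 facts.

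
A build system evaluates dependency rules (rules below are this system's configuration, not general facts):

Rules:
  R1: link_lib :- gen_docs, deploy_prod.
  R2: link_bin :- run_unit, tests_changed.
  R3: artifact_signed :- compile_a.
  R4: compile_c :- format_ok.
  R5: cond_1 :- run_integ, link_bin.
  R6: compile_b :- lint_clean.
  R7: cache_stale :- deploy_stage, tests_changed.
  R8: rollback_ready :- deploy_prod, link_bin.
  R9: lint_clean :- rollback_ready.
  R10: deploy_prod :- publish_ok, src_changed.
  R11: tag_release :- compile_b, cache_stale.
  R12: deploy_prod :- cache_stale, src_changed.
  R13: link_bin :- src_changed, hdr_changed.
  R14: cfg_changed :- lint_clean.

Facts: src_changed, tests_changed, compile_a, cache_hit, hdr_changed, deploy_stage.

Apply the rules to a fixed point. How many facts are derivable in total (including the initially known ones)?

15

[1] R3 [artifact_signed :- compile_a.]; R7 [cache_stale :- deploy_stage, tests_changed.]; R13 [link_bin :- src_changed, hdr_changed.]. ⇒ new: artifact_signed, cache_stale, link_bin.
[2] R12 [deploy_prod :- cache_stale, src_changed.]. ⇒ new: deploy_prod.
[3] R8 [rollback_ready :- deploy_prod, link_bin.]. ⇒ new: rollback_ready.
[4] R9 [lint_clean :- rollback_ready.]. ⇒ new: lint_clean.
[5] R6 [compile_b :- lint_clean.]; R14 [cfg_changed :- lint_clean.]. ⇒ new: compile_b, cfg_changed.
[6] R11 [tag_release :- compile_b, cache_stale.]. ⇒ new: tag_release.
Closure: {artifact_signed, cache_hit, cache_stale, cfg_changed, compile_a, compile_b, deploy_prod, deploy_stage, hdr_changed, link_bin, lint_clean, rollback_ready, src_changed, tag_release, tests_changed} — 15 facts.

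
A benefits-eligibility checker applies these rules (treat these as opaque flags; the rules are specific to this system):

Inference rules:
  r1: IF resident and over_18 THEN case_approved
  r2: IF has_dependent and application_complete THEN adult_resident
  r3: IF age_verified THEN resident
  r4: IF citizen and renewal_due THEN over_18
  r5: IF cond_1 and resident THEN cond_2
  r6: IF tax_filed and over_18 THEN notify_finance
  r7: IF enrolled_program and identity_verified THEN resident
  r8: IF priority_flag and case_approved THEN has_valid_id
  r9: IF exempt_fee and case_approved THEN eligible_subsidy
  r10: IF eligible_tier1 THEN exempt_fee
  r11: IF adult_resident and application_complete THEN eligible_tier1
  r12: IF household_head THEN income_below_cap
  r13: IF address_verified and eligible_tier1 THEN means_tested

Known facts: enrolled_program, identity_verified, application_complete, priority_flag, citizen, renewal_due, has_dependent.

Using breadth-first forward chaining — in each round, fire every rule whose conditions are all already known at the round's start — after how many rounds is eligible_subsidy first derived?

4

Round 1 — r2, r4, r7, derive adult_resident, over_18, resident.
Round 2 — r1, r11, derive case_approved, eligible_tier1.
Round 3 — r8, r10, derive has_valid_id, exempt_fee.
Round 4 — r9, derive eligible_subsidy.
eligible_subsidy first appears in round 4.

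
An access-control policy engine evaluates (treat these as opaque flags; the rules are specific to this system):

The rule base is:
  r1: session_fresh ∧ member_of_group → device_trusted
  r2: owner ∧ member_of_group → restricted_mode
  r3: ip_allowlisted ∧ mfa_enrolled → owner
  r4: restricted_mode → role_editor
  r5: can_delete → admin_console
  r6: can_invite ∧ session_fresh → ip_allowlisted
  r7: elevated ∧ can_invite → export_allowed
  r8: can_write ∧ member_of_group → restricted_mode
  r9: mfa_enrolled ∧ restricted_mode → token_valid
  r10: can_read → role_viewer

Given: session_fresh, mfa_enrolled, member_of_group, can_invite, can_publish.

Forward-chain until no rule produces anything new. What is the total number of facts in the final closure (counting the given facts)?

11

Round 1: r1 [session_fresh ∧ member_of_group → device_trusted]; r6 [can_invite ∧ session_fresh → ip_allowlisted]. Adds device_trusted, ip_allowlisted.
Round 2: r3 [ip_allowlisted ∧ mfa_enrolled → owner]. Adds owner.
Round 3: r2 [owner ∧ member_of_group → restricted_mode]. Adds restricted_mode.
Round 4: r4 [restricted_mode → role_editor]; r9 [mfa_enrolled ∧ restricted_mode → token_valid]. Adds role_editor, token_valid.
Closure: {can_invite, can_publish, device_trusted, ip_allowlisted, member_of_group, mfa_enrolled, owner, restricted_mode, role_editor, session_fresh, token_valid} — 11 facts.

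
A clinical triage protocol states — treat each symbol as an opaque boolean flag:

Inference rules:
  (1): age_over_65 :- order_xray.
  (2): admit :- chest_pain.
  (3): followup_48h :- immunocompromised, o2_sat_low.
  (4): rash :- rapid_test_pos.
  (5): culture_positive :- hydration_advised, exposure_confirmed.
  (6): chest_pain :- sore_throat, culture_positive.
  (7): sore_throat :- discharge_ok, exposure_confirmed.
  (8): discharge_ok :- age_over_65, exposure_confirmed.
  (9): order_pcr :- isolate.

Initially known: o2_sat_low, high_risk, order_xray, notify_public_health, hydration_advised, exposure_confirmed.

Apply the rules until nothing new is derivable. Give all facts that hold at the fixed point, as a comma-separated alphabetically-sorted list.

Round 1 — (1), (5), derive age_over_65, culture_positive.
Round 2 — (8), derive discharge_ok.
Round 3 — (7), derive sore_throat.
Round 4 — (6), derive chest_pain.
Round 5 — (2), derive admit.

admit, age_over_65, chest_pain, culture_positive, discharge_ok, exposure_confirmed, high_risk, hydration_advised, notify_public_health, o2_sat_low, order_xray, sore_throat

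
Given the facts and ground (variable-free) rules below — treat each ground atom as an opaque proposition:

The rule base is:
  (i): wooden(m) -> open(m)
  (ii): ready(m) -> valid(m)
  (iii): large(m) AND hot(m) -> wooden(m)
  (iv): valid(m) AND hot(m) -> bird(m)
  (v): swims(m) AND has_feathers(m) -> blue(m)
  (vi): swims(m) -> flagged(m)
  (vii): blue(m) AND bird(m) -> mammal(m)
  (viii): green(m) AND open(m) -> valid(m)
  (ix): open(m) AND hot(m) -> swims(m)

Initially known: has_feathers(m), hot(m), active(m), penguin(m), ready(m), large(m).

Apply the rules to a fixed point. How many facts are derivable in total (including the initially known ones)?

Round 1: (ii) [ready(m) -> valid(m)]; (iii) [large(m) AND hot(m) -> wooden(m)]. Adds valid(m), wooden(m).
Round 2: (i) [wooden(m) -> open(m)]; (iv) [valid(m) AND hot(m) -> bird(m)]. Adds open(m), bird(m).
Round 3: (ix) [open(m) AND hot(m) -> swims(m)]. Adds swims(m).
Round 4: (v) [swims(m) AND has_feathers(m) -> blue(m)]; (vi) [swims(m) -> flagged(m)]. Adds blue(m), flagged(m).
Round 5: (vii) [blue(m) AND bird(m) -> mammal(m)]. Adds mammal(m).
Closure: {active(m), bird(m), blue(m), flagged(m), has_feathers(m), hot(m), large(m), mammal(m), open(m), penguin(m), ready(m), swims(m), valid(m), wooden(m)} — 14 facts.

14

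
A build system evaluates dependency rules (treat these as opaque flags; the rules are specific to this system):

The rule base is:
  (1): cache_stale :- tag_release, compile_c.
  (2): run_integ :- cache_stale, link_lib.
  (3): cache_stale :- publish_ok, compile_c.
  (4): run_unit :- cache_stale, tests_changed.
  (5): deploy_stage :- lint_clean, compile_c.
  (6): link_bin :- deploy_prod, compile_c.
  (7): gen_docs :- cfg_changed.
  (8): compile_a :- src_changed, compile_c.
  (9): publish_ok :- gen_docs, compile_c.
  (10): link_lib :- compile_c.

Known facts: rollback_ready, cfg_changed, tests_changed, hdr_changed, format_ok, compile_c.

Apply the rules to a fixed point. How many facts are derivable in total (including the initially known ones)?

Round 1: (7) [gen_docs :- cfg_changed.]; (10) [link_lib :- compile_c.]. Adds gen_docs, link_lib.
Round 2: (9) [publish_ok :- gen_docs, compile_c.]. Adds publish_ok.
Round 3: (3) [cache_stale :- publish_ok, compile_c.]. Adds cache_stale.
Round 4: (2) [run_integ :- cache_stale, link_lib.]; (4) [run_unit :- cache_stale, tests_changed.]. Adds run_integ, run_unit.
Closure: {cache_stale, cfg_changed, compile_c, format_ok, gen_docs, hdr_changed, link_lib, publish_ok, rollback_ready, run_integ, run_unit, tests_changed} — 12 facts.

12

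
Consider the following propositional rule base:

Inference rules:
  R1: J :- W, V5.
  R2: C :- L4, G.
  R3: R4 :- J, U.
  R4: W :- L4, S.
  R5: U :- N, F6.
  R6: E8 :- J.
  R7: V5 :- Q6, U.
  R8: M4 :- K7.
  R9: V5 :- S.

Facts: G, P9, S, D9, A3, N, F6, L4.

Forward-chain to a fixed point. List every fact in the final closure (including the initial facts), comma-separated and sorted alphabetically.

Round 1: R2 [C :- L4, G.]; R4 [W :- L4, S.]; R5 [U :- N, F6.]; R9 [V5 :- S.]. Adds C, W, U, V5.
Round 2: R1 [J :- W, V5.]. Adds J.
Round 3: R3 [R4 :- J, U.]; R6 [E8 :- J.]. Adds R4, E8.

A3, C, D9, E8, F6, G, J, L4, N, P9, R4, S, U, V5, W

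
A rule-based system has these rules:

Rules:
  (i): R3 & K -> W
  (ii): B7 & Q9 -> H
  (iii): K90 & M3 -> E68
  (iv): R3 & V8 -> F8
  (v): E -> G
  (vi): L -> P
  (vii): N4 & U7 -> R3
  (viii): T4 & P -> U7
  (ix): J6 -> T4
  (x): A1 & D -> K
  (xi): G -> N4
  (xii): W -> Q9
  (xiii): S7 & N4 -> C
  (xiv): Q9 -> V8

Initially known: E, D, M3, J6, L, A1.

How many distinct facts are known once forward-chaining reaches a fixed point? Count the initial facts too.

[1] (v) [E -> G]; (vi) [L -> P]; (ix) [J6 -> T4]; (x) [A1 & D -> K]. ⇒ new: G, P, T4, K.
[2] (viii) [T4 & P -> U7]; (xi) [G -> N4]. ⇒ new: U7, N4.
[3] (vii) [N4 & U7 -> R3]. ⇒ new: R3.
[4] (i) [R3 & K -> W]. ⇒ new: W.
[5] (xii) [W -> Q9]. ⇒ new: Q9.
[6] (xiv) [Q9 -> V8]. ⇒ new: V8.
[7] (iv) [R3 & V8 -> F8]. ⇒ new: F8.
Closure: {A1, D, E, F8, G, J6, K, L, M3, N4, P, Q9, R3, T4, U7, V8, W} — 17 facts.

17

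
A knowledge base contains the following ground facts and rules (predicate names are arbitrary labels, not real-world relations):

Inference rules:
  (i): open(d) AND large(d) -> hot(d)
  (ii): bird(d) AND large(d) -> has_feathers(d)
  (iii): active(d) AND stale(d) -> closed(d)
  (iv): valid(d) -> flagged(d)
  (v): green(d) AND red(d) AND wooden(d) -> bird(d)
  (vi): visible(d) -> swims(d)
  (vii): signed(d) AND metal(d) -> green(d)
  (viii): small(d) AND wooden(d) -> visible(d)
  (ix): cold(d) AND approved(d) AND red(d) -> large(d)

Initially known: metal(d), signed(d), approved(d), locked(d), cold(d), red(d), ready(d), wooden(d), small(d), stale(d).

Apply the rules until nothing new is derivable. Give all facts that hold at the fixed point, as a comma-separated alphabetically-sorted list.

approved(d), bird(d), cold(d), green(d), has_feathers(d), large(d), locked(d), metal(d), ready(d), red(d), signed(d), small(d), stale(d), swims(d), visible(d), wooden(d)

Round 1: (vii) [signed(d) AND metal(d) -> green(d)]; (viii) [small(d) AND wooden(d) -> visible(d)]; (ix) [cold(d) AND approved(d) AND red(d) -> large(d)]. Adds green(d), visible(d), large(d).
Round 2: (v) [green(d) AND red(d) AND wooden(d) -> bird(d)]; (vi) [visible(d) -> swims(d)]. Adds bird(d), swims(d).
Round 3: (ii) [bird(d) AND large(d) -> has_feathers(d)]. Adds has_feathers(d).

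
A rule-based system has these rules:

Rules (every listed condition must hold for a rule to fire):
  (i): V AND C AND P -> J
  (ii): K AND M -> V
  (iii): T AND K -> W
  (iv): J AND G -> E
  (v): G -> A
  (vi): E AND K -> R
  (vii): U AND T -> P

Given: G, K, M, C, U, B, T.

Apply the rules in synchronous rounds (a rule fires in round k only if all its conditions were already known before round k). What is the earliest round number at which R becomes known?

4

Round 1 fires (ii), (iii), (v), (vii), giving V, W, A, P.
Round 2 fires (i), giving J.
Round 3 fires (iv), giving E.
Round 4 fires (vi), giving R.
R first appears in round 4.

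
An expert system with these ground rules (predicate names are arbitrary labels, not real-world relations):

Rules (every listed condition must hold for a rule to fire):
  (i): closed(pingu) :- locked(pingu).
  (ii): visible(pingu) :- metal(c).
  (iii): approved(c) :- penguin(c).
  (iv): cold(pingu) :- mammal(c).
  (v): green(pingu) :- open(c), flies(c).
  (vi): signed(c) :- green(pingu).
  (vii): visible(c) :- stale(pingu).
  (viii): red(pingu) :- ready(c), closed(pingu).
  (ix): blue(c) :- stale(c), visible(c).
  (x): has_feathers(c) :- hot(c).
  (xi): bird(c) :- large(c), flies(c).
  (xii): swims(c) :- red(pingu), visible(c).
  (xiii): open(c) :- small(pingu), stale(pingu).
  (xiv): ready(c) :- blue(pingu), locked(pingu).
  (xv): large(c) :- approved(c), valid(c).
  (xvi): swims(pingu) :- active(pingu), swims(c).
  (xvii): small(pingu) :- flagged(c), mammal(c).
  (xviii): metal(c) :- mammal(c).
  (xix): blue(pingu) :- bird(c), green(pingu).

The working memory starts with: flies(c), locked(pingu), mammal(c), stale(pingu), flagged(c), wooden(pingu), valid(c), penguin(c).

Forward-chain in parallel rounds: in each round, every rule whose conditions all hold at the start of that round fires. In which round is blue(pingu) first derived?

4

Round 1: (i) [closed(pingu) :- locked(pingu).]; (iii) [approved(c) :- penguin(c).]; (iv) [cold(pingu) :- mammal(c).]; (vii) [visible(c) :- stale(pingu).]; (xvii) [small(pingu) :- flagged(c), mammal(c).]; (xviii) [metal(c) :- mammal(c).]. Adds closed(pingu), approved(c), cold(pingu), visible(c), small(pingu), metal(c).
Round 2: (ii) [visible(pingu) :- metal(c).]; (xiii) [open(c) :- small(pingu), stale(pingu).]; (xv) [large(c) :- approved(c), valid(c).]. Adds visible(pingu), open(c), large(c).
Round 3: (v) [green(pingu) :- open(c), flies(c).]; (xi) [bird(c) :- large(c), flies(c).]. Adds green(pingu), bird(c).
Round 4: (vi) [signed(c) :- green(pingu).]; (xix) [blue(pingu) :- bird(c), green(pingu).]. Adds signed(c), blue(pingu).
blue(pingu) first appears in round 4.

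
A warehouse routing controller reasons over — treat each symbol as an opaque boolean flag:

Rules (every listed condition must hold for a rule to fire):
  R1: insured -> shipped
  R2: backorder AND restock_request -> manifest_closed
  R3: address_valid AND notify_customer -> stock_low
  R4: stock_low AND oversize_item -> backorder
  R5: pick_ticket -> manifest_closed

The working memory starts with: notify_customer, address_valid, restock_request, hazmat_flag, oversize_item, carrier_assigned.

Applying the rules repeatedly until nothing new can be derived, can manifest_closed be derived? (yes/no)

[1] R3 [address_valid AND notify_customer -> stock_low]. ⇒ new: stock_low.
[2] R4 [stock_low AND oversize_item -> backorder]. ⇒ new: backorder.
[3] R2 [backorder AND restock_request -> manifest_closed]. ⇒ new: manifest_closed.
manifest_closed appears in round 3, so it is derivable.

yes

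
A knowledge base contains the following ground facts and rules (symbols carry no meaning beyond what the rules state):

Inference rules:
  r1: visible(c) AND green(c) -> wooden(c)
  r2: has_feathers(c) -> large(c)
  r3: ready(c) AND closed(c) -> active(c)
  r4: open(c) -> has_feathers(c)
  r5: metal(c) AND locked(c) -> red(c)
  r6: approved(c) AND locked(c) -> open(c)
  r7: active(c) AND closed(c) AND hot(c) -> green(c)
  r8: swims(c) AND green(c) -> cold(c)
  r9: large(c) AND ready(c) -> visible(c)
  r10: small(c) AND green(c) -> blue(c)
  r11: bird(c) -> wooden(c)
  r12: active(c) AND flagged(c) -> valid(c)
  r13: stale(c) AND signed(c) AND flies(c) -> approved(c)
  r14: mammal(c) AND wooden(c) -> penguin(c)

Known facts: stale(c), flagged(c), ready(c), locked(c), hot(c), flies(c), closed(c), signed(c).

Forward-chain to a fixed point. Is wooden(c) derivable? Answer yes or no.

Round 1: r3 [ready(c) AND closed(c) -> active(c)]; r13 [stale(c) AND signed(c) AND flies(c) -> approved(c)]. New: active(c), approved(c).
Round 2: r6 [approved(c) AND locked(c) -> open(c)]; r7 [active(c) AND closed(c) AND hot(c) -> green(c)]; r12 [active(c) AND flagged(c) -> valid(c)]. New: open(c), green(c), valid(c).
Round 3: r4 [open(c) -> has_feathers(c)]. New: has_feathers(c).
Round 4: r2 [has_feathers(c) -> large(c)]. New: large(c).
Round 5: r9 [large(c) AND ready(c) -> visible(c)]. New: visible(c).
Round 6: r1 [visible(c) AND green(c) -> wooden(c)]. New: wooden(c).
wooden(c) appears in round 6, so it is derivable.

yes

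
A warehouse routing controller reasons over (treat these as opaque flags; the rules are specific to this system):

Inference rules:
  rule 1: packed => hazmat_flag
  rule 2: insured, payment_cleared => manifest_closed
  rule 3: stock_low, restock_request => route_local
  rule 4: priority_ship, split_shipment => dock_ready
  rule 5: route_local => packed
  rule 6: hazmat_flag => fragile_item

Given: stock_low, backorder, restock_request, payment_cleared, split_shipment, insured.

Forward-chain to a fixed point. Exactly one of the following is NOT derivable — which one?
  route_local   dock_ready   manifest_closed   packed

Round 1 fires rule 2, rule 3, giving manifest_closed, route_local.
Round 2 fires rule 5, giving packed.
Round 3 fires rule 1, giving hazmat_flag.
Round 4 fires rule 6, giving fragile_item.
Derived: packed (round 2), route_local (round 1), manifest_closed (round 1). dock_ready never appears in any round.

dock_ready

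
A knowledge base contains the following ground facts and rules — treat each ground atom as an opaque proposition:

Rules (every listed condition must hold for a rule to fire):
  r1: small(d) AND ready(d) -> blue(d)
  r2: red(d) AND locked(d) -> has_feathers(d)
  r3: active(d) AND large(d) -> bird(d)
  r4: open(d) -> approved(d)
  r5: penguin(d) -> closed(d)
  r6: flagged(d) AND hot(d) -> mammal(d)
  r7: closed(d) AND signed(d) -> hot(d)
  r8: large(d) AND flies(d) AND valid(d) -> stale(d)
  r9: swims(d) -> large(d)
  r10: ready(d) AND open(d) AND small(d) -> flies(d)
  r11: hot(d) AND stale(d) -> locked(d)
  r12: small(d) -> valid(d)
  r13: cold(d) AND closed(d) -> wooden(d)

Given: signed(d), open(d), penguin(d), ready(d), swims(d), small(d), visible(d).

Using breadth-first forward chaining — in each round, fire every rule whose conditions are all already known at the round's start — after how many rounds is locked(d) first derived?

3

Round 1 fires r1, r4, r5, r9, r10, r12, giving blue(d), approved(d), closed(d), large(d), flies(d), valid(d).
Round 2 fires r7, r8, giving hot(d), stale(d).
Round 3 fires r11, giving locked(d).
locked(d) first appears in round 3.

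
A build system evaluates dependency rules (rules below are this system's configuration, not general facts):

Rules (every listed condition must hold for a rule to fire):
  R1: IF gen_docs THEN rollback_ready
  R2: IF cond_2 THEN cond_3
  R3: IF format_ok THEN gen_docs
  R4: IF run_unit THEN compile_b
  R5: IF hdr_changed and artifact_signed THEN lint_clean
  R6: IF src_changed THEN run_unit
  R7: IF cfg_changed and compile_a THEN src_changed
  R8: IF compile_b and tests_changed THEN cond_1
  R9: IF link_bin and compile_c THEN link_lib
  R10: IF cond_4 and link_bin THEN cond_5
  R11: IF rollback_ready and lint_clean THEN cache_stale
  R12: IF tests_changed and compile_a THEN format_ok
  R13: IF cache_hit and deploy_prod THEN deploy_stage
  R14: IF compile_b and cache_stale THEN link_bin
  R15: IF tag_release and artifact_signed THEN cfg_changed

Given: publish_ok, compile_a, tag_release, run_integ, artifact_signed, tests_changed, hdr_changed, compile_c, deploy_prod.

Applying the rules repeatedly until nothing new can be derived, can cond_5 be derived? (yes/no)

no

Round 1 — R5, R12, R15, derive lint_clean, format_ok, cfg_changed.
Round 2 — R3, R7, derive gen_docs, src_changed.
Round 3 — R1, R6, derive rollback_ready, run_unit.
Round 4 — R4, R11, derive compile_b, cache_stale.
Round 5 — R8, R14, derive cond_1, link_bin.
Round 6 — R9, derive link_lib.
Fixed point reached. cond_5 is concluded only by R10; R10 needs cond_4 (never derived).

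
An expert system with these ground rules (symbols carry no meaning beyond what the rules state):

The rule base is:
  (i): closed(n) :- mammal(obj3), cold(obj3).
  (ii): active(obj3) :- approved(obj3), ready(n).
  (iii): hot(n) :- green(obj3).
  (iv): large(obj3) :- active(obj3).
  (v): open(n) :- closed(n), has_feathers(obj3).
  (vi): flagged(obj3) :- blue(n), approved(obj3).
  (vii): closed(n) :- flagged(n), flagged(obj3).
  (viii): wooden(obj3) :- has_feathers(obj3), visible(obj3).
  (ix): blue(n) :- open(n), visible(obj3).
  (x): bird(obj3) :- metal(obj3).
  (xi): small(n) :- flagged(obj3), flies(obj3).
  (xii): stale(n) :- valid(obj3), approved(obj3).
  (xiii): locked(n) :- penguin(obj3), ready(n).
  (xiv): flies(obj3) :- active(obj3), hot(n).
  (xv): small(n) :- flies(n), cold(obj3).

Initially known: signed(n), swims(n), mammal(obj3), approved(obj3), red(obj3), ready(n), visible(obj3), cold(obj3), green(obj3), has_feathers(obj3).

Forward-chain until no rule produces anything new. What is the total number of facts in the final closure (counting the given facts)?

20

Round 1: (i) [closed(n) :- mammal(obj3), cold(obj3).]; (ii) [active(obj3) :- approved(obj3), ready(n).]; (iii) [hot(n) :- green(obj3).]; (viii) [wooden(obj3) :- has_feathers(obj3), visible(obj3).]. New: closed(n), active(obj3), hot(n), wooden(obj3).
Round 2: (iv) [large(obj3) :- active(obj3).]; (v) [open(n) :- closed(n), has_feathers(obj3).]; (xiv) [flies(obj3) :- active(obj3), hot(n).]. New: large(obj3), open(n), flies(obj3).
Round 3: (ix) [blue(n) :- open(n), visible(obj3).]. New: blue(n).
Round 4: (vi) [flagged(obj3) :- blue(n), approved(obj3).]. New: flagged(obj3).
Round 5: (xi) [small(n) :- flagged(obj3), flies(obj3).]. New: small(n).
Closure: {active(obj3), approved(obj3), blue(n), closed(n), cold(obj3), flagged(obj3), flies(obj3), green(obj3), has_feathers(obj3), hot(n), large(obj3), mammal(obj3), open(n), ready(n), red(obj3), signed(n), small(n), swims(n), visible(obj3), wooden(obj3)} — 20 facts.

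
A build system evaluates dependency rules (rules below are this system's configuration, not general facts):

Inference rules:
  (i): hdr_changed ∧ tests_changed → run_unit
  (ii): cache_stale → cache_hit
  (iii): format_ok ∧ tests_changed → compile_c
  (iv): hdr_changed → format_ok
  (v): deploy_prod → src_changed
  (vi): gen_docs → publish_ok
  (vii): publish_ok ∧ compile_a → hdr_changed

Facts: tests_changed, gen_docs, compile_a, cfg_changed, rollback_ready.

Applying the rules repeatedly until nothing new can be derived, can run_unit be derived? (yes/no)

Round 1: (vi) [gen_docs → publish_ok]. New: publish_ok.
Round 2: (vii) [publish_ok ∧ compile_a → hdr_changed]. New: hdr_changed.
Round 3: (i) [hdr_changed ∧ tests_changed → run_unit]; (iv) [hdr_changed → format_ok]. New: run_unit, format_ok.
Round 4: (iii) [format_ok ∧ tests_changed → compile_c]. New: compile_c.
run_unit appears in round 3, so it is derivable.

yes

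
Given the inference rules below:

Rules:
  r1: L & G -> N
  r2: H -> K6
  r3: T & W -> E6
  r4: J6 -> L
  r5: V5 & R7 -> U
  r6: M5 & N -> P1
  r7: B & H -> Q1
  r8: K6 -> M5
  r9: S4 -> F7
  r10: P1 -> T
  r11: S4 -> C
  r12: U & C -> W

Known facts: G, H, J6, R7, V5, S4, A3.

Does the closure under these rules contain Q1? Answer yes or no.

no

Round 1: r2 [H -> K6]; r4 [J6 -> L]; r5 [V5 & R7 -> U]; r9 [S4 -> F7]; r11 [S4 -> C]. Adds K6, L, U, F7, C.
Round 2: r1 [L & G -> N]; r8 [K6 -> M5]; r12 [U & C -> W]. Adds N, M5, W.
Round 3: r6 [M5 & N -> P1]. Adds P1.
Round 4: r10 [P1 -> T]. Adds T.
Round 5: r3 [T & W -> E6]. Adds E6.
Fixed point reached. Q1 is concluded only by r7; r7 needs B (never derived).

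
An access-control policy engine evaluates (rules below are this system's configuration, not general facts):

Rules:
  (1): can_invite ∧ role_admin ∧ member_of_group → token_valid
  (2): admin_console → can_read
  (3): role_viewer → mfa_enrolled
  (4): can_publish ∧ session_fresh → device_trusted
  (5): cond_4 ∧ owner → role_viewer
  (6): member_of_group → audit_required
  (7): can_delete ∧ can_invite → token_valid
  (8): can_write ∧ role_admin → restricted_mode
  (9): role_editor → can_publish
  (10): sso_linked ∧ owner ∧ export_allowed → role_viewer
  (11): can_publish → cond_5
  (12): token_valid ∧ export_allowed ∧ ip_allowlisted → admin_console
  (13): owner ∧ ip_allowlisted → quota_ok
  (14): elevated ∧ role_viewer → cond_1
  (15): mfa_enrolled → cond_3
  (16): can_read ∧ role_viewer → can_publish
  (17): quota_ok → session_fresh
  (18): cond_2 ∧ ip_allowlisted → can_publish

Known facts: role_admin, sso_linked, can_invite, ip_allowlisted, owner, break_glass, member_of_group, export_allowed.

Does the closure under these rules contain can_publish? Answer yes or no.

Round 1: (1) [can_invite ∧ role_admin ∧ member_of_group → token_valid]; (6) [member_of_group → audit_required]; (10) [sso_linked ∧ owner ∧ export_allowed → role_viewer]; (13) [owner ∧ ip_allowlisted → quota_ok]. Adds token_valid, audit_required, role_viewer, quota_ok.
Round 2: (3) [role_viewer → mfa_enrolled]; (12) [token_valid ∧ export_allowed ∧ ip_allowlisted → admin_console]; (17) [quota_ok → session_fresh]. Adds mfa_enrolled, admin_console, session_fresh.
Round 3: (2) [admin_console → can_read]; (15) [mfa_enrolled → cond_3]. Adds can_read, cond_3.
Round 4: (16) [can_read ∧ role_viewer → can_publish]. Adds can_publish.
Round 5: (4) [can_publish ∧ session_fresh → device_trusted]; (11) [can_publish → cond_5]. Adds device_trusted, cond_5.
can_publish appears in round 4, so it is derivable.

yes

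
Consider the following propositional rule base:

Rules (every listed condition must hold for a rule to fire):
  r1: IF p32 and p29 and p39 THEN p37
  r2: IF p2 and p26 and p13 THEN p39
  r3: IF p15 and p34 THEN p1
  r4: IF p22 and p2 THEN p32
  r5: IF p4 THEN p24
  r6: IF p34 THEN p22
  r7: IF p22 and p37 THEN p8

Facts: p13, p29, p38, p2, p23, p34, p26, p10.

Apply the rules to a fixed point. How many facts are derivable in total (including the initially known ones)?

[1] r2 [IF p2 and p26 and p13 THEN p39]; r6 [IF p34 THEN p22]. ⇒ new: p39, p22.
[2] r4 [IF p22 and p2 THEN p32]. ⇒ new: p32.
[3] r1 [IF p32 and p29 and p39 THEN p37]. ⇒ new: p37.
[4] r7 [IF p22 and p37 THEN p8]. ⇒ new: p8.
Closure: {p10, p13, p2, p22, p23, p26, p29, p32, p34, p37, p38, p39, p8} — 13 facts.

13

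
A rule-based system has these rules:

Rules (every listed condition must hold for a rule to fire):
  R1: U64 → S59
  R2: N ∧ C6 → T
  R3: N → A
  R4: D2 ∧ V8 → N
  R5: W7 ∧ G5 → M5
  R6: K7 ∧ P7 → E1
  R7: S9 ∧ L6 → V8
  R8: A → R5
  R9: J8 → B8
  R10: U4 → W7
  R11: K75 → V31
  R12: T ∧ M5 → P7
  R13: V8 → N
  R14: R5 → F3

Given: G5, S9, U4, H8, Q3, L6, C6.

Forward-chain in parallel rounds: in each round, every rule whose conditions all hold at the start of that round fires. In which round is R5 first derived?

Round 1 — R7, R10, derive V8, W7.
Round 2 — R5, R13, derive M5, N.
Round 3 — R2, R3, derive T, A.
Round 4 — R8, R12, derive R5, P7.
R5 first appears in round 4.

4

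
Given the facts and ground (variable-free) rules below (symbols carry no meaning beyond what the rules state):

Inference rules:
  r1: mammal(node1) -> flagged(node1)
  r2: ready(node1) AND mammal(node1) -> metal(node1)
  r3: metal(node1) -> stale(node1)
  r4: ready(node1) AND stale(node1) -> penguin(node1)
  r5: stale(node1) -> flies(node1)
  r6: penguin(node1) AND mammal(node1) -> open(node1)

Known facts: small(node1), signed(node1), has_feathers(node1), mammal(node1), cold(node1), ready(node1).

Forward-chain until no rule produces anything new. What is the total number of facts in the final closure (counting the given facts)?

Round 1: r1 [mammal(node1) -> flagged(node1)]; r2 [ready(node1) AND mammal(node1) -> metal(node1)]. New: flagged(node1), metal(node1).
Round 2: r3 [metal(node1) -> stale(node1)]. New: stale(node1).
Round 3: r4 [ready(node1) AND stale(node1) -> penguin(node1)]; r5 [stale(node1) -> flies(node1)]. New: penguin(node1), flies(node1).
Round 4: r6 [penguin(node1) AND mammal(node1) -> open(node1)]. New: open(node1).
Closure: {cold(node1), flagged(node1), flies(node1), has_feathers(node1), mammal(node1), metal(node1), open(node1), penguin(node1), ready(node1), signed(node1), small(node1), stale(node1)} — 12 facts.

12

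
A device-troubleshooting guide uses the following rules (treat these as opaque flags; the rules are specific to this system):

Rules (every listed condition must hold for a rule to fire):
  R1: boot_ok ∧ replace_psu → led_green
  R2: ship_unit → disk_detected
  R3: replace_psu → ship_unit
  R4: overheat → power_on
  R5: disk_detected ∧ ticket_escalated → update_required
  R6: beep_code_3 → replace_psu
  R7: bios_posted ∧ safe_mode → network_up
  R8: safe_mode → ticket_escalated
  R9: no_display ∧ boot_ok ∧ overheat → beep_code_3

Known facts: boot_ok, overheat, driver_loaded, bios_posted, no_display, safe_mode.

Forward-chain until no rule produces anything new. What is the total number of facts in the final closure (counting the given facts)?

15

Round 1 fires R4, R7, R8, R9, giving power_on, network_up, ticket_escalated, beep_code_3.
Round 2 fires R6, giving replace_psu.
Round 3 fires R1, R3, giving led_green, ship_unit.
Round 4 fires R2, giving disk_detected.
Round 5 fires R5, giving update_required.
Closure: {beep_code_3, bios_posted, boot_ok, disk_detected, driver_loaded, led_green, network_up, no_display, overheat, power_on, replace_psu, safe_mode, ship_unit, ticket_escalated, update_required} — 15 facts.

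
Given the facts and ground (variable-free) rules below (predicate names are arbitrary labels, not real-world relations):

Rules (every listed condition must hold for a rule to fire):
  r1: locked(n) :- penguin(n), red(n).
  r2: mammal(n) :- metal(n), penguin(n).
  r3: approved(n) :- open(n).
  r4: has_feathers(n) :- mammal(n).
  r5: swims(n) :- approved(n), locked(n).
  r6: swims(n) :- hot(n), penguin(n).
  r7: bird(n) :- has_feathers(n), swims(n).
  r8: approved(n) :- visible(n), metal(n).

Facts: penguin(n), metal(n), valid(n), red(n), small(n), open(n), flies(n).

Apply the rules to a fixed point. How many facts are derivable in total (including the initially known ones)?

Round 1 fires r1, r2, r3, giving locked(n), mammal(n), approved(n).
Round 2 fires r4, r5, giving has_feathers(n), swims(n).
Round 3 fires r7, giving bird(n).
Closure: {approved(n), bird(n), flies(n), has_feathers(n), locked(n), mammal(n), metal(n), open(n), penguin(n), red(n), small(n), swims(n), valid(n)} — 13 facts.

13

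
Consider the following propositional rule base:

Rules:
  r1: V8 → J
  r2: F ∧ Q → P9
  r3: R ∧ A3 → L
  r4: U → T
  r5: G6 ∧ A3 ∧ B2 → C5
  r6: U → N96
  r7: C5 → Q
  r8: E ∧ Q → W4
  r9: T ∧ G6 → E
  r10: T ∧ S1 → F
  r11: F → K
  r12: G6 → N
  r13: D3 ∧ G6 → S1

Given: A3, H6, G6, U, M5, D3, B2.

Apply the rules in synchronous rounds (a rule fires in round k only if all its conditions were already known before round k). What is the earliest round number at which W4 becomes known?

3

Round 1 — r4, r5, r6, r12, r13, derive T, C5, N96, N, S1.
Round 2 — r7, r9, r10, derive Q, E, F.
Round 3 — r2, r8, r11, derive P9, W4, K.
W4 first appears in round 3.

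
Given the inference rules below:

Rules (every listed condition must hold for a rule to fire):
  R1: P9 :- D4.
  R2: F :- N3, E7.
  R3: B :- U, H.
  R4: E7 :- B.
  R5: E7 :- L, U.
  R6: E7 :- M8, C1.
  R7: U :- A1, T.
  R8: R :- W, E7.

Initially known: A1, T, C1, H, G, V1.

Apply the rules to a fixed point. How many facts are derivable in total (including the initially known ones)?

Round 1: R7 [U :- A1, T.]. Adds U.
Round 2: R3 [B :- U, H.]. Adds B.
Round 3: R4 [E7 :- B.]. Adds E7.
Closure: {A1, B, C1, E7, G, H, T, U, V1} — 9 facts.

9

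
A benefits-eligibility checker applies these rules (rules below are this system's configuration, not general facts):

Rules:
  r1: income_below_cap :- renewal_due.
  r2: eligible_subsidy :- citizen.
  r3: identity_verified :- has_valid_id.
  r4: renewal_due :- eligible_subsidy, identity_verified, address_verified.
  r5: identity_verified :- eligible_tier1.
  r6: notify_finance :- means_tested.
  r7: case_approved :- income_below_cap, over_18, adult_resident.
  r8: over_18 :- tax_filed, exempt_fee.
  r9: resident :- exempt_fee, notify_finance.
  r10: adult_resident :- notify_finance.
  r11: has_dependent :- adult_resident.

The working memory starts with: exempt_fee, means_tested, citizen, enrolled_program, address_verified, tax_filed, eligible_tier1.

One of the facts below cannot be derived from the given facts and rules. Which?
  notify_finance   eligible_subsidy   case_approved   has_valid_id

[1] r2 [eligible_subsidy :- citizen.]; r5 [identity_verified :- eligible_tier1.]; r6 [notify_finance :- means_tested.]; r8 [over_18 :- tax_filed, exempt_fee.]. ⇒ new: eligible_subsidy, identity_verified, notify_finance, over_18.
[2] r4 [renewal_due :- eligible_subsidy, identity_verified, address_verified.]; r9 [resident :- exempt_fee, notify_finance.]; r10 [adult_resident :- notify_finance.]. ⇒ new: renewal_due, resident, adult_resident.
[3] r1 [income_below_cap :- renewal_due.]; r11 [has_dependent :- adult_resident.]. ⇒ new: income_below_cap, has_dependent.
[4] r7 [case_approved :- income_below_cap, over_18, adult_resident.]. ⇒ new: case_approved.
Derived: notify_finance (round 1), eligible_subsidy (round 1), case_approved (round 4). has_valid_id never appears in any round.

has_valid_id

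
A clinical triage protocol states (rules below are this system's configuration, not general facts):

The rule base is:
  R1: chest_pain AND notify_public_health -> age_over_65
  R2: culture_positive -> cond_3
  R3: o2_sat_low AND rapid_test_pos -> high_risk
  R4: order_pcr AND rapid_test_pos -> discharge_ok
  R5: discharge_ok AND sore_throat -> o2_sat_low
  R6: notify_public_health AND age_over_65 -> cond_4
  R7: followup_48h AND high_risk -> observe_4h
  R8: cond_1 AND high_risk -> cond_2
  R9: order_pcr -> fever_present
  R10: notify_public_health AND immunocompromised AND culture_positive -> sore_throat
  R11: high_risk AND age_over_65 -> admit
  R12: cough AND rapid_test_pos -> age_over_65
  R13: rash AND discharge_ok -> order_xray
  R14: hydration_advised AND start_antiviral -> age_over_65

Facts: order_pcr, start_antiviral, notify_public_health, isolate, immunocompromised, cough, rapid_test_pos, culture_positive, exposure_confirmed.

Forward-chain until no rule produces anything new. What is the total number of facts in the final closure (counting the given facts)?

Round 1: R2 [culture_positive -> cond_3]; R4 [order_pcr AND rapid_test_pos -> discharge_ok]; R9 [order_pcr -> fever_present]; R10 [notify_public_health AND immunocompromised AND culture_positive -> sore_throat]; R12 [cough AND rapid_test_pos -> age_over_65]. Adds cond_3, discharge_ok, fever_present, sore_throat, age_over_65.
Round 2: R5 [discharge_ok AND sore_throat -> o2_sat_low]; R6 [notify_public_health AND age_over_65 -> cond_4]. Adds o2_sat_low, cond_4.
Round 3: R3 [o2_sat_low AND rapid_test_pos -> high_risk]. Adds high_risk.
Round 4: R11 [high_risk AND age_over_65 -> admit]. Adds admit.
Closure: {admit, age_over_65, cond_3, cond_4, cough, culture_positive, discharge_ok, exposure_confirmed, fever_present, high_risk, immunocompromised, isolate, notify_public_health, o2_sat_low, order_pcr, rapid_test_pos, sore_throat, start_antiviral} — 18 facts.

18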